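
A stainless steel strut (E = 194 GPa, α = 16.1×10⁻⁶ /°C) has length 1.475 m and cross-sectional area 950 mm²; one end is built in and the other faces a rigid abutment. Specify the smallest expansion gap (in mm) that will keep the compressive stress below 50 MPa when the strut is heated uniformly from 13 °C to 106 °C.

g ≈ 1.83 mm

Free expansion if unrestrained: δ_free = αΔT L = 16.1×10⁻⁶ × 93 × 1475 = 2.209 mm.
At the allowable stress the elastic shortening the wall may impose is σL/E = 50 × 1475 / (194×10³) = 0.3802 mm.
So the gap has to take up the difference, g_min = δ_free − σL/E = 2.209 − 0.3802 = 1.828 mm.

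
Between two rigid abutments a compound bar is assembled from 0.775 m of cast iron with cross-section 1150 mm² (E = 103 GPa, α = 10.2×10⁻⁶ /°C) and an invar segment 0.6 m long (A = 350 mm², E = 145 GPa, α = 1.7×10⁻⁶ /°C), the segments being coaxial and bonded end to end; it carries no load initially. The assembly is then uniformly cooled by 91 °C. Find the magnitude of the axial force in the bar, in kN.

If the supports were absent, the total length change would be Σ αᵢΔT Lᵢ = 10.2×10⁻⁶×91×775 + 1.7×10⁻⁶×91×600 = 0.8122 mm.
The walls prevent any net length change, so an axial force P (same in every segment) develops. Compatibility: P · Σ Lᵢ/(AᵢEᵢ) = δ_free.
Σ Lᵢ/(AᵢEᵢ) = 775/(1150×103×10³) + 600/(350×145×10³) = 1.837×10⁻⁵ mm/N.
So P = 0.8122 / 1.837×10⁻⁵ = 44.22 kN, tensile.

P ≈ 44.2 kN (tensile)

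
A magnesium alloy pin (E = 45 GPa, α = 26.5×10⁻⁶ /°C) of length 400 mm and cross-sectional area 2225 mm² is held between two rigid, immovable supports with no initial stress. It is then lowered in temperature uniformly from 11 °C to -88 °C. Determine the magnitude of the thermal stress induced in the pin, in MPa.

Because both ends are immovable the net strain is zero, and the suppressed thermal strain is αΔT = 26.5×10⁻⁶ × 99 = 2623.5×10⁻⁶.
The stress required to suppress this strain is σ = Eε = 45×10³ × 2623.5×10⁻⁶ = 118.1 MPa, tensile since the pin is trying to contract.

σ ≈ 118 MPa (tensile)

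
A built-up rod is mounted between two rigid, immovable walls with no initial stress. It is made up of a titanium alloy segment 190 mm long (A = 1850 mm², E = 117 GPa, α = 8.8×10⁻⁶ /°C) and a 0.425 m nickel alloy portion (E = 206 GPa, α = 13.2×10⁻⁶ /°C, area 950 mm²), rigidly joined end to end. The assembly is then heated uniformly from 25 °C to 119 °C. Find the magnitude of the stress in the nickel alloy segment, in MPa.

σ ≈ 236 MPa (compressive)

If the supports were absent, the total length change would be Σ αᵢΔT Lᵢ = 8.8×10⁻⁶×94×190 + 13.2×10⁻⁶×94×425 = 0.6845 mm.
The walls prevent any net length change, so an axial force P (same in every segment) develops. Compatibility: P · Σ Lᵢ/(AᵢEᵢ) = δ_free.
Σ Lᵢ/(AᵢEᵢ) = 190/(1850×117×10³) + 425/(950×206×10³) = 3.049×10⁻⁶ mm/N.
Hence P = δ_free / Σ(L/AE) = 0.6845/3.049×10⁻⁶ = 224.5 kN (compressive).
σ_{nickel alloy} = P / A = 224500 / 950 = 236.3 MPa.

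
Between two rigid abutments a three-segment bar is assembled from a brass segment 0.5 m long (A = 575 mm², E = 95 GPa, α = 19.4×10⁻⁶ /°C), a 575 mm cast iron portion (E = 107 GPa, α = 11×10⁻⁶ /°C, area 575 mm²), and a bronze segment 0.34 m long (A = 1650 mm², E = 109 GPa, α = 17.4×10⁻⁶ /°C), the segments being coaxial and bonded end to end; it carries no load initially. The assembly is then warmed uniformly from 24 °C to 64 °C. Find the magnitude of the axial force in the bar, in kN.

P ≈ 43 kN (compressive)

With the walls removed the bar would change length by δ_free = Σ αᵢΔT Lᵢ = 19.4×10⁻⁶×40×500 + 11×10⁻⁶×40×575 + 17.4×10⁻⁶×40×340 = 0.8776 mm.
Since the ends are fixed, an axial force P builds up, equal in every segment, with P · Σ Lᵢ/(AᵢEᵢ) = δ_free.
The series flexibility is Σ Lᵢ/(AᵢEᵢ) = 500/(575×95×10³) + 575/(575×107×10³) + 340/(1650×109×10³) = 2.039×10⁻⁵ mm/N.
So P = 0.8776 / 2.039×10⁻⁵ = 43.04 kN, compressive.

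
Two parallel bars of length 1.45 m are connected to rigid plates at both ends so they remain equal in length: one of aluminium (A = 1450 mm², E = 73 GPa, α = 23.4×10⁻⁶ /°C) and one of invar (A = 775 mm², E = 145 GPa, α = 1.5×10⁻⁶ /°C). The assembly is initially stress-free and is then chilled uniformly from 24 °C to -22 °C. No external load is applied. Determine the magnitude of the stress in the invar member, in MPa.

The aluminium has the larger α, so on cooling it would change length more than the invar if both were free. The rigid plates force a common final length, so the aluminium is put into tension and the invar into compression, with equal and opposite forces P (no external load).
Equating the net (thermal + elastic) strains gives |α₁ − α₂|·ΔT = P·[1/(A₁E₁) + 1/(A₂E₂)].
|α₁ − α₂|·ΔT = 21.9×10⁻⁶ × 46 = 0.001007.
1/(A₁E₁) + 1/(A₂E₂) = 1/(1450×73×10³) + 1/(775×145×10³) = 1.835×10⁻⁸ N⁻¹.
So P = 0.001007 / 1.835×10⁻⁸ = 54.91 kN.
σ_{invar} = P/A₂ = 54910/775 = 70.85 MPa, compressive.

σ ≈ 70.9 MPa (compressive)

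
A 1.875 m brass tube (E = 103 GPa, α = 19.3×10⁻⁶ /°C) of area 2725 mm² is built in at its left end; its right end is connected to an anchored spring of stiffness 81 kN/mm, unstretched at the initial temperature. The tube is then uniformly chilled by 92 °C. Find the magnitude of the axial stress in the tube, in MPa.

σ ≈ 64.2 MPa (tensile)

If the spring were absent the tube would shorten by αΔT L = 19.3×10⁻⁶ × 92 × 1875 = 3.329 mm.
With a force P in the spring, the elastic change of the tube is PL/(AE) and that of the spring is P/k; compatibility requires their sum to equal δ_free.
P [ L/(AE) + 1/k ] = δ_free → P [ 1875/(2725×103×10³) + 1/(81×10³) ] = 3.329.
P = 3.329 / 1.903×10⁻⁵ = 175000 N.
σ = P/A = 175000/2725 = 64.21 MPa.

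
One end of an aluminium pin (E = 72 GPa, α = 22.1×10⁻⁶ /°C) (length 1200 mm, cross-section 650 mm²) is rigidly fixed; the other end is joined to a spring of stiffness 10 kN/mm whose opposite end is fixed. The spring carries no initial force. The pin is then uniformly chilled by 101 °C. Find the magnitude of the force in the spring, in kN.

P ≈ 21.3 kN

If the spring were absent the pin would shorten by αΔT L = 22.1×10⁻⁶ × 101 × 1200 = 2.679 mm.
With a force P in the spring, the elastic change of the pin is PL/(AE) and that of the spring is P/k; compatibility requires their sum to equal δ_free.
So P = δ_free / [L/(AE) + 1/k] = 2.679 / [ 1200/(650×72×10³) + 1/(10×10³) ].
P = 2.679 / 0.0001256 = 21320 N.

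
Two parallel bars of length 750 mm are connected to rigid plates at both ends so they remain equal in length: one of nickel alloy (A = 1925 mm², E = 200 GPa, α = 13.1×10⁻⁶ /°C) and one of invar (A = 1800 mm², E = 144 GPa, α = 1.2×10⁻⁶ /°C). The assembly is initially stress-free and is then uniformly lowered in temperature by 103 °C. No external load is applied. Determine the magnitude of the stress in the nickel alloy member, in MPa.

σ ≈ 98.6 MPa (tensile)

Both members must finish at the same length. With the larger α, the nickel alloy tends to over-contract; the plates restrain it, putting the nickel alloy in tension and the invar in compression. With no external load the two internal forces are equal and opposite, magnitude P.
Equating the net (thermal + elastic) strains gives |α₁ − α₂|·ΔT = P·[1/(A₁E₁) + 1/(A₂E₂)].
|α₁ − α₂|·ΔT = 11.9×10⁻⁶ × 103 = 0.001226.
1/(A₁E₁) + 1/(A₂E₂) = 1/(1925×200×10³) + 1/(1800×144×10³) = 6.455×10⁻⁹ N⁻¹.
P = 0.001226 / 6.455×10⁻⁹ = 189900 N = 189.9 kN.
σ_{nickel alloy} = P/A₁ = 189900/1925 = 98.63 MPa, tensile.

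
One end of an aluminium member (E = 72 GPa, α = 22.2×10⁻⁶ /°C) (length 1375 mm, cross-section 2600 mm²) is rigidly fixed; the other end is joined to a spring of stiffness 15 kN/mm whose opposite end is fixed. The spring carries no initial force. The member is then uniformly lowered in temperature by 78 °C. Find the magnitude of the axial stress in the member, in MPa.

Free thermal contraction: δ_free = αΔT L = 22.2×10⁻⁶ × 78 × 1375 = 2.381 mm.
Let P be the tensile force in the spring. The member extends elastically by PL/(AE) and the spring stretches by P/k; together these equal δ_free.
P [ L/(AE) + 1/k ] = δ_free → P [ 1375/(2600×72×10³) + 1/(15×10³) ] = 2.381.
P = 2.381 / 7.401×10⁻⁵ = 32170 N.
σ = P/A = 32170/2600 = 12.37 MPa.

σ ≈ 12.4 MPa (tensile)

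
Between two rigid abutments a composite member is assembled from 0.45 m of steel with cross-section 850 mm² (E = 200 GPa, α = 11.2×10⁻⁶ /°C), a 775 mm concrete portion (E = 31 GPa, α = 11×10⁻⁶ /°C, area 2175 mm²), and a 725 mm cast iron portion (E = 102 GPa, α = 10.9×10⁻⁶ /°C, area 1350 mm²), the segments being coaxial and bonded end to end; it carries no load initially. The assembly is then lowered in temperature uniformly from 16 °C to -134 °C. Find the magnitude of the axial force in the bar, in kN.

P ≈ 166 kN (tensile)

With the walls removed the bar would change length by δ_free = Σ αᵢΔT Lᵢ = 11.2×10⁻⁶×150×450 + 11×10⁻⁶×150×775 + 10.9×10⁻⁶×150×725 = 3.22 mm.
The walls prevent any net length change, so an axial force P (same in every segment) develops. Compatibility: P · Σ Lᵢ/(AᵢEᵢ) = δ_free.
Σ Lᵢ/(AᵢEᵢ) = 450/(850×200×10³) + 775/(2175×31×10³) + 725/(1350×102×10³) = 1.941×10⁻⁵ mm/N.
Hence P = δ_free / Σ(L/AE) = 3.22/1.941×10⁻⁵ = 165.9 kN (tensile).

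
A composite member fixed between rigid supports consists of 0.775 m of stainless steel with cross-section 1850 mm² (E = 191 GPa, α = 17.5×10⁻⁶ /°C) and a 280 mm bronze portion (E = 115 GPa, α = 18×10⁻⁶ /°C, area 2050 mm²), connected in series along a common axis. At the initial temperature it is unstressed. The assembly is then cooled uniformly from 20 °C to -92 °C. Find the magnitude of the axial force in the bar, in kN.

If the supports were absent, the total length change would be Σ αᵢΔT Lᵢ = 17.5×10⁻⁶×112×775 + 18×10⁻⁶×112×280 = 2.083 mm.
Since the ends are fixed, an axial force P builds up, equal in every segment, with P · Σ Lᵢ/(AᵢEᵢ) = δ_free.
The series flexibility is Σ Lᵢ/(AᵢEᵢ) = 775/(1850×191×10³) + 280/(2050×115×10³) = 3.381×10⁻⁶ mm/N.
P = 2.083 / 3.381×10⁻⁶ = 616200 N = 616.2 kN, tensile.

P ≈ 616 kN (tensile)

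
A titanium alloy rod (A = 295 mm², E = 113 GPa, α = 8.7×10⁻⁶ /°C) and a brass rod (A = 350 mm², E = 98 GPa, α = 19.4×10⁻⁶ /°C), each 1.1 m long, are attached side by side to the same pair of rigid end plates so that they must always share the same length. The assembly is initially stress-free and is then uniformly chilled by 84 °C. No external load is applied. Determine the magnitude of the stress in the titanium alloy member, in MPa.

σ ≈ 51.5 MPa (compressive)

The brass has the larger α, so on cooling it would change length more than the titanium alloy if both were free. The rigid plates force a common final length, so the brass is put into tension and the titanium alloy into compression, with equal and opposite forces P (no external load).
Setting the final lengths equal and cancelling L: (α₁ − α₂)ΔT = P/(A₁E₁) + P/(A₂E₂).
|α₁ − α₂|·ΔT = 10.7×10⁻⁶ × 84 = 0.0008988.
1/(A₁E₁) + 1/(A₂E₂) = 1/(295×113×10³) + 1/(350×98×10³) = 5.915×10⁻⁸ N⁻¹.
P = 0.0008988 / 5.915×10⁻⁸ = 15190 N = 15.19 kN.
σ_{titanium alloy} = P/A₁ = 15190/295 = 51.51 MPa, compressive.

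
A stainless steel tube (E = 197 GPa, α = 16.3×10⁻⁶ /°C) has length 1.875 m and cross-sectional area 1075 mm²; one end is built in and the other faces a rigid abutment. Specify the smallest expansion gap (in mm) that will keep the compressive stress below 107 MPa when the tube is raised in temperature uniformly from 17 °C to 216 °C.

Free expansion if unrestrained: δ_free = αΔT L = 16.3×10⁻⁶ × 199 × 1875 = 6.082 mm.
A stress of 107 MPa corresponds to the wall pushing the tube back by σL/E = 107×1875/(197×10³) = 1.018 mm.
So the gap has to take up the difference, g_min = δ_free − σL/E = 6.082 − 1.018 = 5.064 mm.

g ≈ 5.06 mm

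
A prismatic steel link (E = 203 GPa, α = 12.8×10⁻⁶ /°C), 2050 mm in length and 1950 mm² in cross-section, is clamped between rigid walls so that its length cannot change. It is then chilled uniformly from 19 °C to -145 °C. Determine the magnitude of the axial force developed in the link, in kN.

P ≈ 831 kN (tensile)

With zero net strain, σ = E·αΔT = 203 GPa × 12.8×10⁻⁶ × 164 = 426.1 MPa.
Then P = σA = 426.1 × 1950 mm² = 831 kN, tensile.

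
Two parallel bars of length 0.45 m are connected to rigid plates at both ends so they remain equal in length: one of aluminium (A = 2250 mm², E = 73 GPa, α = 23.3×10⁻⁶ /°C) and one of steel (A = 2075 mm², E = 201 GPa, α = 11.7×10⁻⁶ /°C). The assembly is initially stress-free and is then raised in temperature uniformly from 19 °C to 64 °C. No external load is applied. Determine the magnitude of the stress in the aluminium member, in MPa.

Both members must finish at the same length. With the larger α, the aluminium tends to over-expand; the plates restrain it, putting the aluminium in compression and the steel in tension. With no external load the two internal forces are equal and opposite, magnitude P.
Setting the final lengths equal and cancelling L: (α₁ − α₂)ΔT = P/(A₁E₁) + P/(A₂E₂).
|α₁ − α₂|·ΔT = 11.6×10⁻⁶ × 45 = 0.000522.
1/(A₁E₁) + 1/(A₂E₂) = 1/(2250×73×10³) + 1/(2075×201×10³) = 8.486×10⁻⁹ N⁻¹.
P = 0.000522 / 8.486×10⁻⁹ = 61510 N = 61.51 kN.
σ_{aluminium} = P/A₁ = 61510/2250 = 27.34 MPa, compressive.

σ ≈ 27.3 MPa (compressive)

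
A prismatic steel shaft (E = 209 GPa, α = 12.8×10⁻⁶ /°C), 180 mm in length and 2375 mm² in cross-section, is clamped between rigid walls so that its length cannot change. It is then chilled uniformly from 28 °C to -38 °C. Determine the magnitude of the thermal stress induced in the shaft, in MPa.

σ ≈ 177 MPa (tensile)

With length fixed, the mechanical strain must cancel the thermal strain αΔT = 12.8×10⁻⁶ × 66 = 844.8×10⁻⁶.
Hence σ = E·αΔT = 209×10³ × 844.8×10⁻⁶ = 176.6 MPa, tensile.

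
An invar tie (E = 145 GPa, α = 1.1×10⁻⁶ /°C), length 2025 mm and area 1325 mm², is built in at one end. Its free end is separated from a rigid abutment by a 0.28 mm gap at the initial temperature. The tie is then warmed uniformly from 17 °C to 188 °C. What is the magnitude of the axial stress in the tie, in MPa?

σ ≈ 7.23 MPa (compressive)

If the wall were absent the tie would grow by αΔT L = 1.1×10⁻⁶ × 171 × 2025 = 0.3809 mm.
After closing the 0.28 mm clearance, 0.3809 − 0.28 = 0.1009 mm of expansion remains to be suppressed by the wall.
So σ = E(δ_free − g)/L = 145×10³ × 0.1009/2025 = 7.225 MPa.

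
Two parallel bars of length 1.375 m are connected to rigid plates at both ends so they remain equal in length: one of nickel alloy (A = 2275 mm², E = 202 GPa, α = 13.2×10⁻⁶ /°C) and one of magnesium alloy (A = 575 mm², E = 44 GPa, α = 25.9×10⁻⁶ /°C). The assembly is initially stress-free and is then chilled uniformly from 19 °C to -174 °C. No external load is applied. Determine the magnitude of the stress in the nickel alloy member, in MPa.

The magnesium alloy has the larger α, so on cooling it would change length more than the nickel alloy if both were free. The rigid plates force a common final length, so the magnesium alloy is put into tension and the nickel alloy into compression, with equal and opposite forces P (no external load).
Setting the final lengths equal and cancelling L: (α₁ − α₂)ΔT = P/(A₁E₁) + P/(A₂E₂).
|α₁ − α₂|·ΔT = 12.7×10⁻⁶ × 193 = 0.002451.
1/(A₁E₁) + 1/(A₂E₂) = 1/(2275×202×10³) + 1/(575×44×10³) = 4.17×10⁻⁸ N⁻¹.
P = 0.002451 / 4.17×10⁻⁸ = 58780 N = 58.78 kN.
σ_{nickel alloy} = P/A₁ = 58780/2275 = 25.84 MPa, compressive.

σ ≈ 25.8 MPa (compressive)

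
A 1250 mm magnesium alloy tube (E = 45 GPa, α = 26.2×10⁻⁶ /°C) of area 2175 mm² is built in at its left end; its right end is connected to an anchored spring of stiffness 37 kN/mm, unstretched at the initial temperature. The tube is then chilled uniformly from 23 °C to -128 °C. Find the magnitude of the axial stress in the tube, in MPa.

σ ≈ 57.1 MPa (tensile)

Free thermal contraction: δ_free = αΔT L = 26.2×10⁻⁶ × 151 × 1250 = 4.945 mm.
With a force P in the spring, the elastic change of the tube is PL/(AE) and that of the spring is P/k; compatibility requires their sum to equal δ_free.
So P = δ_free / [L/(AE) + 1/k] = 4.945 / [ 1250/(2175×45×10³) + 1/(37×10³) ].
P = 4.945 / 3.98×10⁻⁵ = 124300 N.
σ = P/A = 124300/2175 = 57.13 MPa.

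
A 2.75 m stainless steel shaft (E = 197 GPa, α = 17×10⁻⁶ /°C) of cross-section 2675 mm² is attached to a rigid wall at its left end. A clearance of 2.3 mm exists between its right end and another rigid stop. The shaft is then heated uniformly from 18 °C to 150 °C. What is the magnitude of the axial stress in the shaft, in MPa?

If the wall were absent the shaft would grow by αΔT L = 17×10⁻⁶ × 132 × 2750 = 6.171 mm.
The gap closes (δ_free > 2.3 mm) and the wall then resists a further 6.171 − 2.3 = 3.871 mm of expansion.
That suppressed elongation corresponds to σ = E·Δ/L = 197×10³ × 3.871/2750 = 277.3 MPa.

σ ≈ 277 MPa (compressive)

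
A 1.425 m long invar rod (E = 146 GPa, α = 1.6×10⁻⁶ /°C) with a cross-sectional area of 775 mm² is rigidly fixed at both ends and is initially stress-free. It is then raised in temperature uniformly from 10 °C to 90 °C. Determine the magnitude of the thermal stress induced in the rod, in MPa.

σ ≈ 18.7 MPa (compressive)

The supports are rigid, so the total axial strain is zero. The restrained thermal strain is ε = αΔT = 1.6×10⁻⁶ × 80 = 128×10⁻⁶.
The stress required to suppress this strain is σ = Eε = 146×10³ × 128×10⁻⁶ = 18.69 MPa, compressive since the rod is trying to expand.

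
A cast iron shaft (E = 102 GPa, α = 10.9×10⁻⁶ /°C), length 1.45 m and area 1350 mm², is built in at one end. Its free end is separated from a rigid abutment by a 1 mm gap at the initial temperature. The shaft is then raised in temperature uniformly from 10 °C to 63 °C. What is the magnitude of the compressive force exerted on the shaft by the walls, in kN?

P ≈ 0 kN

Free thermal elongation = αΔT L = 10.9×10⁻⁶ × 53 × 1450 = 0.8377 mm.
Since δ_free = 0.838 mm is less than the 1 mm gap, the shaft never touches the wall. No axial force develops.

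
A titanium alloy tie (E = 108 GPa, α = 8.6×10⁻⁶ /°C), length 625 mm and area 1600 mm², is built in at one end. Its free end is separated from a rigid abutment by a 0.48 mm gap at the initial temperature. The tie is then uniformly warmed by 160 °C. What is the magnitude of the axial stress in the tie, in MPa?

Free thermal elongation = αΔT L = 8.6×10⁻⁶ × 160 × 625 = 0.86 mm.
After closing the 0.48 mm clearance, 0.86 − 0.48 = 0.38 mm of expansion remains to be suppressed by the wall.
Compatibility: PL/(AE) = 0.38 mm, so σ = P/A = E × (0.38/625) = 65.66 MPa.

σ ≈ 65.7 MPa (compressive)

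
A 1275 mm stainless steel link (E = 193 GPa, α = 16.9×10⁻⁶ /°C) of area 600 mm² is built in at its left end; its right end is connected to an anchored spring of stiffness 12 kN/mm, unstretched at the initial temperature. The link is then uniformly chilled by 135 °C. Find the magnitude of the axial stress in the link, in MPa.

σ ≈ 51.4 MPa (tensile)

The unrestrained thermal change is αΔT L = 16.9×10⁻⁶ × 135 × 1275 = 2.909 mm.
With a force P in the spring, the elastic change of the link is PL/(AE) and that of the spring is P/k; compatibility requires their sum to equal δ_free.
So P = δ_free / [L/(AE) + 1/k] = 2.909 / [ 1275/(600×193×10³) + 1/(12×10³) ].
P = 2.909 / 9.434×10⁻⁵ = 30830 N.
σ = P/A = 30830/600 = 51.39 MPa.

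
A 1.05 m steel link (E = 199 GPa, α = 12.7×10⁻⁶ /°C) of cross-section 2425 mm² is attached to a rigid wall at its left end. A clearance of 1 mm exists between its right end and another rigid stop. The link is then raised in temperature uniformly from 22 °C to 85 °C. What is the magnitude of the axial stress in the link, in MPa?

If the wall were absent the link would grow by αΔT L = 12.7×10⁻⁶ × 63 × 1050 = 0.8401 mm.
Since δ_free = 0.84 mm is less than the 1 mm gap, the link never touches the wall. No axial force develops.

σ ≈ 0 MPa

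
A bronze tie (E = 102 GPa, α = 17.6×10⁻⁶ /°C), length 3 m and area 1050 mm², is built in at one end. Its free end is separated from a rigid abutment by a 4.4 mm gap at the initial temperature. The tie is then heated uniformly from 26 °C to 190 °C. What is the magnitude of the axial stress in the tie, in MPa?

If the wall were absent the tie would grow by αΔT L = 17.6×10⁻⁶ × 164 × 3000 = 8.659 mm.
After closing the 4.4 mm clearance, 8.659 − 4.4 = 4.259 mm of expansion remains to be suppressed by the wall.
Compatibility: PL/(AE) = 4.259 mm, so σ = P/A = E × (4.259/3000) = 144.8 MPa.

σ ≈ 145 MPa (compressive)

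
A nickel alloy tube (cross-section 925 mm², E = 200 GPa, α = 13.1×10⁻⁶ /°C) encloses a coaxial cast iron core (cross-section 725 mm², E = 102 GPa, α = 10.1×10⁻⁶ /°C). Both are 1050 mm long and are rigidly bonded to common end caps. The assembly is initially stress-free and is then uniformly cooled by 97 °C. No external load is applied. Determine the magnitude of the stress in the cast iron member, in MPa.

σ ≈ 21.2 MPa (compressive)

Both members must finish at the same length. With the larger α, the nickel alloy tends to over-contract; the plates restrain it, putting the nickel alloy in tension and the cast iron in compression. With no external load the two internal forces are equal and opposite, magnitude P.
Compatibility of the two members (thermal + elastic change equal): (α₁ − α₂)ΔT = P·[1/(A₁E₁) + 1/(A₂E₂)].
|α₁ − α₂|·ΔT = 3×10⁻⁶ × 97 = 0.000291.
1/(A₁E₁) + 1/(A₂E₂) = 1/(925×200×10³) + 1/(725×102×10³) = 1.893×10⁻⁸ N⁻¹.
P = 0.000291 / 1.893×10⁻⁸ = 15370 N = 15.37 kN.
σ_{cast iron} = P/A₂ = 15370/725 = 21.21 MPa, compressive.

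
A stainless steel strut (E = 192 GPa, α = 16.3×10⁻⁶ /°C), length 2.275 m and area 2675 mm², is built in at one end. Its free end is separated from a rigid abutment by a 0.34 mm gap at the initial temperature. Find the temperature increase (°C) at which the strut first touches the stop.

Contact occurs when the free expansion equals the gap: αΔT L = 0.34 mm.
So ΔT = g/(αL) = 0.34/(16.3×10⁻⁶ × 2275) = 9.169 °C.

ΔT ≈ 9.17 °C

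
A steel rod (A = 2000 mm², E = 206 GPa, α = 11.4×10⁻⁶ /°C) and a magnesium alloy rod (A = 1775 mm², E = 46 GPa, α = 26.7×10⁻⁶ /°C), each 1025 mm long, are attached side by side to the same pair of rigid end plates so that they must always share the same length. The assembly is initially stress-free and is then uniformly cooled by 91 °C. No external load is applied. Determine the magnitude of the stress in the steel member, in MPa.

The magnesium alloy has the larger α, so on cooling it would change length more than the steel if both were free. The rigid plates force a common final length, so the magnesium alloy is put into tension and the steel into compression, with equal and opposite forces P (no external load).
Equating the net (thermal + elastic) strains gives |α₁ − α₂|·ΔT = P·[1/(A₁E₁) + 1/(A₂E₂)].
|α₁ − α₂|·ΔT = 15.3×10⁻⁶ × 91 = 0.001392.
1/(A₁E₁) + 1/(A₂E₂) = 1/(2000×206×10³) + 1/(1775×46×10³) = 1.467×10⁻⁸ N⁻¹.
P = 0.001392 / 1.467×10⁻⁸ = 94880 N = 94.88 kN.
σ_{steel} = P/A₁ = 94880/2000 = 47.44 MPa, compressive.

σ ≈ 47.4 MPa (compressive)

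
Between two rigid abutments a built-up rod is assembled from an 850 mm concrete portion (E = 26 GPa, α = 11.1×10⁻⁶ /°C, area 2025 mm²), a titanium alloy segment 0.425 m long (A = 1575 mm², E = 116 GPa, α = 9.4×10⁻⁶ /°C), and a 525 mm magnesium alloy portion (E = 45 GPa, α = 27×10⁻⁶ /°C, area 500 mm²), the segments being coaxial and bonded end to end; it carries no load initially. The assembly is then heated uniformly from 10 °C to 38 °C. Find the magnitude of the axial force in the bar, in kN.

If the supports were absent, the total length change would be Σ αᵢΔT Lᵢ = 11.1×10⁻⁶×28×850 + 9.4×10⁻⁶×28×425 + 27×10⁻⁶×28×525 = 0.7729 mm.
The walls prevent any net length change, so an axial force P (same in every segment) develops. Compatibility: P · Σ Lᵢ/(AᵢEᵢ) = δ_free.
The series flexibility is Σ Lᵢ/(AᵢEᵢ) = 850/(2025×26×10³) + 425/(1575×116×10³) + 525/(500×45×10³) = 4.18×10⁻⁵ mm/N.
Hence P = δ_free / Σ(L/AE) = 0.7729/4.18×10⁻⁵ = 18.49 kN (compressive).

P ≈ 18.5 kN (compressive)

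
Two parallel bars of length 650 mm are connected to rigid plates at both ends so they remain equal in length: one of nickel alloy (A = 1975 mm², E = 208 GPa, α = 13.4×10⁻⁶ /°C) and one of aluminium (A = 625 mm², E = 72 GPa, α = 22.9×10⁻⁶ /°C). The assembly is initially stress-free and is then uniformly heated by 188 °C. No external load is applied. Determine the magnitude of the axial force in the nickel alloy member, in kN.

P ≈ 72.4 kN (tensile in the nickel alloy)

Both members must finish at the same length. With the larger α, the aluminium tends to over-expand; the plates restrain it, putting the aluminium in compression and the nickel alloy in tension. With no external load the two internal forces are equal and opposite, magnitude P.
Equating the net (thermal + elastic) strains gives |α₁ − α₂|·ΔT = P·[1/(A₁E₁) + 1/(A₂E₂)].
|α₁ − α₂|·ΔT = 9.5×10⁻⁶ × 188 = 0.001786.
1/(A₁E₁) + 1/(A₂E₂) = 1/(1975×208×10³) + 1/(625×72×10³) = 2.466×10⁻⁸ N⁻¹.
P = 0.001786 / 2.466×10⁻⁸ = 72440 N = 72.44 kN.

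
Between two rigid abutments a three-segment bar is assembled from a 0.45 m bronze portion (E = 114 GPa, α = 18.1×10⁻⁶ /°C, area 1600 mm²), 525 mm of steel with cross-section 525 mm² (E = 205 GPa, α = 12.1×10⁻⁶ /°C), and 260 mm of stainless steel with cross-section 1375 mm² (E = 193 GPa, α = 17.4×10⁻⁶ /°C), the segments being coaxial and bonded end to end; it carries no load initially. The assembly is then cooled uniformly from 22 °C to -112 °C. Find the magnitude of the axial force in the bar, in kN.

With the walls removed the bar would change length by δ_free = Σ αᵢΔT Lᵢ = 18.1×10⁻⁶×134×450 + 12.1×10⁻⁶×134×525 + 17.4×10⁻⁶×134×260 = 2.549 mm.
The walls prevent any net length change, so an axial force P (same in every segment) develops. Compatibility: P · Σ Lᵢ/(AᵢEᵢ) = δ_free.
Σ Lᵢ/(AᵢEᵢ) = 450/(1600×114×10³) + 525/(525×205×10³) + 260/(1375×193×10³) = 8.325×10⁻⁶ mm/N.
P = 2.549 / 8.325×10⁻⁶ = 306200 N = 306.2 kN, tensile.

P ≈ 306 kN (tensile)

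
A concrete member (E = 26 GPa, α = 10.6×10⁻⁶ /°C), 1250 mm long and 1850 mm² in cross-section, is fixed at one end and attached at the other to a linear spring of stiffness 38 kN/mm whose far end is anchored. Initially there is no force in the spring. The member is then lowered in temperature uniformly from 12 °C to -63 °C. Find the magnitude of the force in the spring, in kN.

The unrestrained thermal change is αΔT L = 10.6×10⁻⁶ × 75 × 1250 = 0.9937 mm.
With a force P in the spring, the elastic change of the member is PL/(AE) and that of the spring is P/k; compatibility requires their sum to equal δ_free.
So P = δ_free / [L/(AE) + 1/k] = 0.9937 / [ 1250/(1850×26×10³) + 1/(38×10³) ].
P = 0.9937 / 5.23×10⁻⁵ = 19000 N.

P ≈ 19 kN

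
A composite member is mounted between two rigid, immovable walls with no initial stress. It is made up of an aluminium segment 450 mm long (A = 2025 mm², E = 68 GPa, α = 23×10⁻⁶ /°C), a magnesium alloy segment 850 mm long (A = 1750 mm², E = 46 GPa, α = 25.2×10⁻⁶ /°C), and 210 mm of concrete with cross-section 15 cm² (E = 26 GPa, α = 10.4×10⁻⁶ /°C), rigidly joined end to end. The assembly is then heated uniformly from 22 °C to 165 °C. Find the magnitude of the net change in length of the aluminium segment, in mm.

Free thermal expansion of the whole bar: Σ αᵢΔT Lᵢ = 23×10⁻⁶×143×450 + 25.2×10⁻⁶×143×850 + 10.4×10⁻⁶×143×210 = 4.855 mm.
The walls prevent any net length change, so an axial force P (same in every segment) develops. Compatibility: P · Σ Lᵢ/(AᵢEᵢ) = δ_free.
The series flexibility is Σ Lᵢ/(AᵢEᵢ) = 450/(2025×68×10³) + 850/(1750×46×10³) + 210/(1500×26×10³) = 1.921×10⁻⁵ mm/N.
Hence P = δ_free / Σ(L/AE) = 4.855/1.921×10⁻⁵ = 252.7 kN (compressive).
For the aluminium segment, free thermal change = 23×10⁻⁶×143×450 = 1.48 mm and elastic change from P = 252700×450/(2025×68×10³) = 0.8259 mm; these oppose, so the net change is 0.654 mm (segment lengthens).

|ΔL| ≈ 0.654 mm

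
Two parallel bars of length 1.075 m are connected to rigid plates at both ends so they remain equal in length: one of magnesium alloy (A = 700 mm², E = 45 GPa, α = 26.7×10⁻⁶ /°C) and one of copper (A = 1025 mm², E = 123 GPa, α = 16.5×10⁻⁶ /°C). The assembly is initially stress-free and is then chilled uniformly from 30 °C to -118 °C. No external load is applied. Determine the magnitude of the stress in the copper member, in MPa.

σ ≈ 37.1 MPa (compressive)

The magnesium alloy has the larger α, so on cooling it would change length more than the copper if both were free. The rigid plates force a common final length, so the magnesium alloy is put into tension and the copper into compression, with equal and opposite forces P (no external load).
Compatibility of the two members (thermal + elastic change equal): (α₁ − α₂)ΔT = P·[1/(A₁E₁) + 1/(A₂E₂)].
|α₁ − α₂|·ΔT = 10.2×10⁻⁶ × 148 = 0.00151.
1/(A₁E₁) + 1/(A₂E₂) = 1/(700×45×10³) + 1/(1025×123×10³) = 3.968×10⁻⁸ N⁻¹.
P = 0.00151 / 3.968×10⁻⁸ = 38050 N = 38.05 kN.
σ_{copper} = P/A₂ = 38050/1025 = 37.12 MPa, compressive.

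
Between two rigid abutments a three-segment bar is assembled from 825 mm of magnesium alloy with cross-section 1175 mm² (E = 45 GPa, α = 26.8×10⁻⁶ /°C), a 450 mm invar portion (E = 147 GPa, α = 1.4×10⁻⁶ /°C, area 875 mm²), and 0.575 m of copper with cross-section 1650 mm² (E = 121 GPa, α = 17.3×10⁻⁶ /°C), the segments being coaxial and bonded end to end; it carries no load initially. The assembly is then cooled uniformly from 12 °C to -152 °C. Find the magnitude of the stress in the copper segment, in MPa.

σ ≈ 148 MPa (tensile)

Free thermal contraction of the whole bar: Σ αᵢΔT Lᵢ = 26.8×10⁻⁶×164×825 + 1.4×10⁻⁶×164×450 + 17.3×10⁻⁶×164×575 = 5.361 mm.
Since the ends are fixed, an axial force P builds up, equal in every segment, with P · Σ Lᵢ/(AᵢEᵢ) = δ_free.
Σ Lᵢ/(AᵢEᵢ) = 825/(1175×45×10³) + 450/(875×147×10³) + 575/(1650×121×10³) = 2.198×10⁻⁵ mm/N.
Hence P = δ_free / Σ(L/AE) = 5.361/2.198×10⁻⁵ = 243.9 kN (tensile).
σ_{copper} = P / A = 243900 / 1650 = 147.8 MPa.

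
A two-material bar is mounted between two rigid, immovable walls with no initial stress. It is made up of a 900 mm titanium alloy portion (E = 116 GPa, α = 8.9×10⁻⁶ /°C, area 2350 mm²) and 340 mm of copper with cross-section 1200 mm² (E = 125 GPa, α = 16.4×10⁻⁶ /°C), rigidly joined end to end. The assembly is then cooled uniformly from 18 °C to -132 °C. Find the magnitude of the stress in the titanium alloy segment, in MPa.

σ ≈ 156 MPa (tensile)

With the walls removed the bar would change length by δ_free = Σ αᵢΔT Lᵢ = 8.9×10⁻⁶×150×900 + 16.4×10⁻⁶×150×340 = 2.038 mm.
The walls prevent any net length change, so an axial force P (same in every segment) develops. Compatibility: P · Σ Lᵢ/(AᵢEᵢ) = δ_free.
The series flexibility is Σ Lᵢ/(AᵢEᵢ) = 900/(2350×116×10³) + 340/(1200×125×10³) = 5.568×10⁻⁶ mm/N.
P = 2.038 / 5.568×10⁻⁶ = 366000 N = 366 kN, tensile.
σ_{titanium alloy} = P / A = 366000 / 2350 = 155.7 MPa.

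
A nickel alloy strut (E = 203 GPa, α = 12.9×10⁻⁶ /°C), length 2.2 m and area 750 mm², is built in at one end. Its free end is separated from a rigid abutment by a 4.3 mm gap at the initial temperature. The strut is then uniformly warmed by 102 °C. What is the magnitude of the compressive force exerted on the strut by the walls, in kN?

P ≈ 0 kN

If the wall were absent the strut would grow by αΔT L = 12.9×10⁻⁶ × 102 × 2200 = 2.895 mm.
This is smaller than the 4.3 mm clearance, so the strut expands freely without reaching the stop — the stress is zero.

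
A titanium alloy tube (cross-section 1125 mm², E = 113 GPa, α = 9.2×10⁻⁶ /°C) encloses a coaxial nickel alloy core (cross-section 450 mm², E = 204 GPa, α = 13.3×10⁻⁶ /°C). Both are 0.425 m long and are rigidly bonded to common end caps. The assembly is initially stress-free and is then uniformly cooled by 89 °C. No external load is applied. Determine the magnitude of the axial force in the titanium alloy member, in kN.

P ≈ 19.5 kN (compressive in the titanium alloy)

Both members must finish at the same length. With the larger α, the nickel alloy tends to over-contract; the plates restrain it, putting the nickel alloy in tension and the titanium alloy in compression. With no external load the two internal forces are equal and opposite, magnitude P.
Setting the final lengths equal and cancelling L: (α₁ − α₂)ΔT = P/(A₁E₁) + P/(A₂E₂).
|α₁ − α₂|·ΔT = 4.1×10⁻⁶ × 89 = 0.0003649.
1/(A₁E₁) + 1/(A₂E₂) = 1/(1125×113×10³) + 1/(450×204×10³) = 1.876×10⁻⁸ N⁻¹.
So P = 0.0003649 / 1.876×10⁻⁸ = 19.45 kN.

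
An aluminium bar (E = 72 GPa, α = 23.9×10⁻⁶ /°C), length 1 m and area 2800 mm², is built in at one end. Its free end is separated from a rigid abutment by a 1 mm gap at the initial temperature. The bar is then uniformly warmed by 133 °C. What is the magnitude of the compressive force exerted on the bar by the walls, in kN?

Unrestrained expansion: δ_free = αΔT L = 23.9×10⁻⁶ × 133 × 1000 = 3.179 mm.
After closing the 1 mm clearance, 3.179 − 1 = 2.179 mm of expansion remains to be suppressed by the wall.
That suppressed elongation corresponds to σ = E·Δ/L = 72×10³ × 2.179/1000 = 156.9 MPa.
Force on the wall = σA = 156.9 × 2800 mm² = 439.2 kN.

P ≈ 439 kN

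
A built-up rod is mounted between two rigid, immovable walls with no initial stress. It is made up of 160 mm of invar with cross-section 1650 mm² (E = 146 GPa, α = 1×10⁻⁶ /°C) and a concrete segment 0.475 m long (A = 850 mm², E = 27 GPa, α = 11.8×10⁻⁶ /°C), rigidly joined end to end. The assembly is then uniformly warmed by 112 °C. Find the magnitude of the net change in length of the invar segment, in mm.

|ΔL| ≈ 0.00216 mm

With the walls removed the bar would change length by δ_free = Σ αᵢΔT Lᵢ = 1×10⁻⁶×112×160 + 11.8×10⁻⁶×112×475 = 0.6457 mm.
The rigid supports impose zero overall length change; the single axial force P common to all segments must satisfy P Σ Lᵢ/(AᵢEᵢ) = δ_free.
Σ Lᵢ/(AᵢEᵢ) = 160/(1650×146×10³) + 475/(850×27×10³) = 2.136×10⁻⁵ mm/N.
Hence P = δ_free / Σ(L/AE) = 0.6457/2.136×10⁻⁵ = 30.23 kN (compressive).
For the invar segment, free thermal change = 1×10⁻⁶×112×160 = 0.01792 mm and elastic change from P = 30230×160/(1650×146×10³) = 0.02008 mm; these oppose, so the net change is 0.00216 mm (segment shortens).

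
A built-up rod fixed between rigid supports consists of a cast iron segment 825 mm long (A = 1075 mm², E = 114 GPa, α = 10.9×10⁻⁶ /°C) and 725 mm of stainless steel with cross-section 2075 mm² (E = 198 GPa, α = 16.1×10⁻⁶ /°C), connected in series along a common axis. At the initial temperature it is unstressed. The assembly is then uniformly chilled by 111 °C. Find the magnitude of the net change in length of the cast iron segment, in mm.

With the walls removed the bar would change length by δ_free = Σ αᵢΔT Lᵢ = 10.9×10⁻⁶×111×825 + 16.1×10⁻⁶×111×725 = 2.294 mm.
Since the ends are fixed, an axial force P builds up, equal in every segment, with P · Σ Lᵢ/(AᵢEᵢ) = δ_free.
Σ Lᵢ/(AᵢEᵢ) = 825/(1075×114×10³) + 725/(2075×198×10³) = 8.497×10⁻⁶ mm/N.
P = 2.294 / 8.497×10⁻⁶ = 270000 N = 270 kN, tensile.
For the cast iron segment, free thermal change = 10.9×10⁻⁶×111×825 = 0.9982 mm and elastic change from P = 270000×825/(1075×114×10³) = 1.817 mm; these oppose, so the net change is 0.819 mm (segment lengthens).

|ΔL| ≈ 0.819 mm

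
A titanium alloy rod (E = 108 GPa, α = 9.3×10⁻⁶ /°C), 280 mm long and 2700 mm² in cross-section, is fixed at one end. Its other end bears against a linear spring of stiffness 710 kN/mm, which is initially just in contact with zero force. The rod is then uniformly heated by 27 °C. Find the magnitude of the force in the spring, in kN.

P ≈ 29.7 kN

The unrestrained thermal change is αΔT L = 9.3×10⁻⁶ × 27 × 280 = 0.07031 mm.
With a force P in the spring, the elastic change of the rod is PL/(AE) and that of the spring is P/k; compatibility requires their sum to equal δ_free.
P [ L/(AE) + 1/k ] = δ_free → P [ 280/(2700×108×10³) + 1/(710×10³) ] = 0.07031.
P = 0.07031 / 2.369×10⁻⁶ = 29680 N.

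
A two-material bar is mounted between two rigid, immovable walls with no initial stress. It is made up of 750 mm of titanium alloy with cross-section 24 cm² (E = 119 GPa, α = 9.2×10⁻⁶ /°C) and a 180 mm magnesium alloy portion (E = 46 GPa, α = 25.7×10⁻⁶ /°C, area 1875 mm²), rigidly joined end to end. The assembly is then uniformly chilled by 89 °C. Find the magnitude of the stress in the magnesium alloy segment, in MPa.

Free thermal contraction of the whole bar: Σ αᵢΔT Lᵢ = 9.2×10⁻⁶×89×750 + 25.7×10⁻⁶×89×180 = 1.026 mm.
The rigid supports impose zero overall length change; the single axial force P common to all segments must satisfy P Σ Lᵢ/(AᵢEᵢ) = δ_free.
The series flexibility is Σ Lᵢ/(AᵢEᵢ) = 750/(2400×119×10³) + 180/(1875×46×10³) = 4.713×10⁻⁶ mm/N.
Hence P = δ_free / Σ(L/AE) = 1.026/4.713×10⁻⁶ = 217.7 kN (tensile).
σ_{magnesium alloy} = P / A = 217700 / 1875 = 116.1 MPa.

σ ≈ 116 MPa (tensile)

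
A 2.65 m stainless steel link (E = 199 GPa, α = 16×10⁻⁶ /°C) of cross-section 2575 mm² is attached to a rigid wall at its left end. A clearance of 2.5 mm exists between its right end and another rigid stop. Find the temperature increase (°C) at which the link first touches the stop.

The gap closes when αΔT L = 2.5 mm, since the link is still unstressed at that instant.
ΔT = 2.5 / (16×10⁻⁶ × 2650) = 58.96 °C.

ΔT ≈ 59 °C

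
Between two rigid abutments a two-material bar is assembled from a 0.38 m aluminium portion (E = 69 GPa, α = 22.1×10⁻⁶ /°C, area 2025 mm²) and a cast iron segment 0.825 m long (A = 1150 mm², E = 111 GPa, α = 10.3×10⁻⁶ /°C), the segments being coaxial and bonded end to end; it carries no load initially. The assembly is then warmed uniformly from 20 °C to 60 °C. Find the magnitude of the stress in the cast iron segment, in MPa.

If the supports were absent, the total length change would be Σ αᵢΔT Lᵢ = 22.1×10⁻⁶×40×380 + 10.3×10⁻⁶×40×825 = 0.6758 mm.
The walls prevent any net length change, so an axial force P (same in every segment) develops. Compatibility: P · Σ Lᵢ/(AᵢEᵢ) = δ_free.
Σ Lᵢ/(AᵢEᵢ) = 380/(2025×69×10³) + 825/(1150×111×10³) = 9.183×10⁻⁶ mm/N.
So P = 0.6758 / 9.183×10⁻⁶ = 73.6 kN, compressive.
σ_{cast iron} = P / A = 73600 / 1150 = 64 MPa.

σ ≈ 64 MPa (compressive)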